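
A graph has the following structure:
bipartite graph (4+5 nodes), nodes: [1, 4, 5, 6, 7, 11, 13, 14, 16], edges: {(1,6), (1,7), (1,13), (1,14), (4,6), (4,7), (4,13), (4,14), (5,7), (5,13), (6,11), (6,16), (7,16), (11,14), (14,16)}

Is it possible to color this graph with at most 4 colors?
Yes, G is 4-colorable

A valid 4-coloring: color 1: [6, 7, 13, 14]; color 2: [1, 4, 5, 11, 16].
(χ(G) = 2 ≤ 4.)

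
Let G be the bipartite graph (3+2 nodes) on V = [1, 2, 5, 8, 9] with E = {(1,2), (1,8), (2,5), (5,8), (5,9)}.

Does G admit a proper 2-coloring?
Yes, G is 2-colorable

A valid 2-coloring: color 1: [1, 5]; color 2: [2, 8, 9].
(χ(G) = 2 ≤ 2.)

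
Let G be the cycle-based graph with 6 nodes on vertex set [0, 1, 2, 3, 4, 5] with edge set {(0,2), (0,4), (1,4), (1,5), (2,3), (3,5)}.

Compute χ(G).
Clique number ω(G) = 2 (lower bound: χ ≥ ω).
The graph is bipartite (no odd cycle), so 2 colors suffice: χ(G) = 2.
A valid 2-coloring: color 1: [2, 4, 5]; color 2: [0, 1, 3].

χ(G) = 2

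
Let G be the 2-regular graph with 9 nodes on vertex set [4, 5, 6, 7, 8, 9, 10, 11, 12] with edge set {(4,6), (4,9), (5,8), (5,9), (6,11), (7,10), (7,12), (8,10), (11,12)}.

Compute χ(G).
Clique number ω(G) = 2 (lower bound: χ ≥ ω).
Odd cycle [12, 11, 6, 4, 9, 5, 8, 10, 7] needs 3 colors (χ ≥ 3).
The coloring below uses 3 colors, so χ(G) = 3.
A valid 3-coloring: color 1: [6, 9, 10, 12]; color 2: [4, 5, 7, 11]; color 3: [8].

χ(G) = 3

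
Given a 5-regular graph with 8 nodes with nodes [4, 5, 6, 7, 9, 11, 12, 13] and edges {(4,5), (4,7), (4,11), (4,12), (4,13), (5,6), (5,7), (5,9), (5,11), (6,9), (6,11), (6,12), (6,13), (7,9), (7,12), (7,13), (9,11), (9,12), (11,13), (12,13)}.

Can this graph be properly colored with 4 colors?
A valid 4-coloring: color 1: [5, 12]; color 2: [9, 13]; color 3: [7, 11]; color 4: [4, 6].
(χ(G) = 4 ≤ 4.)

Yes, G is 4-colorable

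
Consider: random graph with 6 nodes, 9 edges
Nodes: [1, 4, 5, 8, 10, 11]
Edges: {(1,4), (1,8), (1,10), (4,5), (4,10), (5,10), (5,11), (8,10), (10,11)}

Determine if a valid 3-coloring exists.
Yes, G is 3-colorable

A valid 3-coloring: color 1: [10]; color 2: [1, 5]; color 3: [4, 8, 11].
(χ(G) = 3 ≤ 3.)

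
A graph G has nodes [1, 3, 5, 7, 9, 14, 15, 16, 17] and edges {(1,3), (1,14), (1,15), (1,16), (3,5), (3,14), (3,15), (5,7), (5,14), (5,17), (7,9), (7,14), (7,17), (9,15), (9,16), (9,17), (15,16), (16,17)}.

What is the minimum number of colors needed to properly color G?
χ(G) = 3

Clique number ω(G) = 3 (lower bound: χ ≥ ω).
The clique on [1, 15, 16] has size 3, forcing χ ≥ 3, and the coloring below uses 3 colors, so χ(G) = 3.
A valid 3-coloring: color 1: [3, 7, 16]; color 2: [1, 5, 9]; color 3: [14, 15, 17].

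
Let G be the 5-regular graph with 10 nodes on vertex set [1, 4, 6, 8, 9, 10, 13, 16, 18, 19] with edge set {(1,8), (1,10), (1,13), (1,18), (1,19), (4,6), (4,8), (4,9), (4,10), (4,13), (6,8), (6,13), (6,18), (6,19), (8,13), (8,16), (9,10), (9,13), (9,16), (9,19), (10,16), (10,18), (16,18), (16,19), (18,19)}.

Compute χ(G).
χ(G) = 4

Clique number ω(G) = 4 (lower bound: χ ≥ ω).
The clique on [4, 6, 8, 13] has size 4, forcing χ ≥ 4, and the coloring below uses 4 colors, so χ(G) = 4.
A valid 4-coloring: color 1: [1, 6, 9]; color 2: [4, 18]; color 3: [8, 10, 19]; color 4: [13, 16].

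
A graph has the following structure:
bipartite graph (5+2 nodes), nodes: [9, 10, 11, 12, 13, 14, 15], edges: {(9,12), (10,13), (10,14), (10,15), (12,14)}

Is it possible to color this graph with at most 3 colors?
A valid 3-coloring: color 1: [10, 11, 12]; color 2: [9, 13, 14, 15].
(χ(G) = 2 ≤ 3.)

Yes, G is 3-colorable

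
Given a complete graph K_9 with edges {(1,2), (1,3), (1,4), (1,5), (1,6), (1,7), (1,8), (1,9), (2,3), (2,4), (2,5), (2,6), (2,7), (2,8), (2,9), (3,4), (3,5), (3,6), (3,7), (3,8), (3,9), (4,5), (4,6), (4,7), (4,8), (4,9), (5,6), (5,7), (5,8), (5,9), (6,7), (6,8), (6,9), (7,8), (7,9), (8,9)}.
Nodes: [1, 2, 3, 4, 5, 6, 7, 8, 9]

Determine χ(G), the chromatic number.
χ(G) = 9

Clique number ω(G) = 9 (lower bound: χ ≥ ω).
The clique on [1, 2, 3, 4, 5, 6, 7, 8, 9] has size 9, forcing χ ≥ 9, and the coloring below uses 9 colors, so χ(G) = 9.
A valid 9-coloring: color 1: [2]; color 2: [9]; color 3: [1]; color 4: [3]; color 5: [8]; color 6: [5]; color 7: [4]; color 8: [7]; color 9: [6].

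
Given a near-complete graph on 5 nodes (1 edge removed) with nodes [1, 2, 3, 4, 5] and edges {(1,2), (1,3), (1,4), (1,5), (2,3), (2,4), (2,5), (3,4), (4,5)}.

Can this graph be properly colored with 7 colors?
Yes, G is 7-colorable

A valid 7-coloring: color 1: [1]; color 2: [4]; color 3: [2]; color 4: [3, 5].
(χ(G) = 4 ≤ 7.)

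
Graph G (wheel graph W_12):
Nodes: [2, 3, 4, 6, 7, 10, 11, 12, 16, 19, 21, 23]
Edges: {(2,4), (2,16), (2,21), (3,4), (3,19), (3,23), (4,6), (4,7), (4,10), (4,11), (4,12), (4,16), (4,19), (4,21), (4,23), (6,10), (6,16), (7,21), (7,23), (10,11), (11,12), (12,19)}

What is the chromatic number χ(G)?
χ(G) = 4

Clique number ω(G) = 3 (lower bound: χ ≥ ω).
Odd cycle [12, 19, 3, 23, 7, 21, 2, 16, 6, 10, 11] needs 3 colors (χ ≥ 3).
Vertex 4 is adjacent to every vertex of [2, 3, 6, 7, 10, 11, 12, 16, 19, 21, 23], which already need 3 colors among themselves, so 4 needs a new color (χ ≥ 4).
The coloring below uses 4 colors, so χ(G) = 4.
A valid 4-coloring: color 1: [4]; color 2: [2, 3, 7, 10, 12]; color 3: [11, 16, 19, 21, 23]; color 4: [6].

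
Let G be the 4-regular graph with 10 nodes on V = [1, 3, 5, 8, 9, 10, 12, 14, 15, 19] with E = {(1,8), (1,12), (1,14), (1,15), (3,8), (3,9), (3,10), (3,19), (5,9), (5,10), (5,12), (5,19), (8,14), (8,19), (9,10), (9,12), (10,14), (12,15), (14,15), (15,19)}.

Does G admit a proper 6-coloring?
A valid 6-coloring: color 1: [12, 14, 19]; color 2: [1, 3, 5]; color 3: [8, 9, 15]; color 4: [10].
(χ(G) = 4 ≤ 6.)

Yes, G is 6-colorable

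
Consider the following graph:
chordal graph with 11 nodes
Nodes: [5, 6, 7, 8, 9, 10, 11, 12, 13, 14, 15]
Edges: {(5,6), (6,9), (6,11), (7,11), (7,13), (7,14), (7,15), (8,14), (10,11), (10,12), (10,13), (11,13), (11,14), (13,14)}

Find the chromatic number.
Clique number ω(G) = 4 (lower bound: χ ≥ ω).
The clique on [7, 11, 13, 14] has size 4, forcing χ ≥ 4, and the coloring below uses 4 colors, so χ(G) = 4.
A valid 4-coloring: color 1: [5, 8, 9, 11, 12, 15]; color 2: [6, 10, 14]; color 3: [7]; color 4: [13].

χ(G) = 4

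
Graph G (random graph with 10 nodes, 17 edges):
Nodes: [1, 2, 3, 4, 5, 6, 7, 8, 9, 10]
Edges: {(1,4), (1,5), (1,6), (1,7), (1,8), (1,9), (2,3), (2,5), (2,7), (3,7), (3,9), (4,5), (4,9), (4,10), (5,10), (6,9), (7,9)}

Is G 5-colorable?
Yes, G is 5-colorable

A valid 5-coloring: color 1: [1, 2, 10]; color 2: [5, 8, 9]; color 3: [4, 6, 7]; color 4: [3].
(χ(G) = 4 ≤ 5.)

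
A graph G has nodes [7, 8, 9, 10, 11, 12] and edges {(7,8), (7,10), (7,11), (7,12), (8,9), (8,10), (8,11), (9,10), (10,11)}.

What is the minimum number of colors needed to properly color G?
Clique number ω(G) = 4 (lower bound: χ ≥ ω).
The clique on [7, 8, 10, 11] has size 4, forcing χ ≥ 4, and the coloring below uses 4 colors, so χ(G) = 4.
A valid 4-coloring: color 1: [7, 9]; color 2: [10, 12]; color 3: [8]; color 4: [11].

χ(G) = 4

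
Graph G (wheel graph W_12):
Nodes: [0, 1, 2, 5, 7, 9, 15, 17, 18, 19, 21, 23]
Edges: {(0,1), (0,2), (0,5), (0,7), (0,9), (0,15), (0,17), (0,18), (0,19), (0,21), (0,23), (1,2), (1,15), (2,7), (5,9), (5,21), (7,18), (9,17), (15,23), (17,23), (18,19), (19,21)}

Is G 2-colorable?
The clique on vertices [0, 1, 2] has size 3 > 2, so it alone needs 3 colors.

No, G is not 2-colorable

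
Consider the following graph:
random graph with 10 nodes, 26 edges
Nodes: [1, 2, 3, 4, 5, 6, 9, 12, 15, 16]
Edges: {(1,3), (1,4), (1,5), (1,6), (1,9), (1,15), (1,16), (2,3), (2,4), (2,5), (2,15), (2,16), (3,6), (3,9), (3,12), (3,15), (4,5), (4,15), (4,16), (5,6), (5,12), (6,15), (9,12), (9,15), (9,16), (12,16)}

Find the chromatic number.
Clique number ω(G) = 4 (lower bound: χ ≥ ω).
The clique on [1, 3, 9, 15] has size 4, forcing χ ≥ 4, and the coloring below uses 4 colors, so χ(G) = 4.
A valid 4-coloring: color 1: [1, 2, 12]; color 2: [5, 15, 16]; color 3: [3, 4]; color 4: [6, 9].

χ(G) = 4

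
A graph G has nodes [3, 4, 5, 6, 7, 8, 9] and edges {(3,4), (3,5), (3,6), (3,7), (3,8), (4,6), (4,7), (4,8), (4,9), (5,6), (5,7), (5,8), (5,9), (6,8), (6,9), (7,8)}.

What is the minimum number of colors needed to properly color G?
Clique number ω(G) = 4 (lower bound: χ ≥ ω).
The clique on [3, 4, 6, 8] has size 4, forcing χ ≥ 4, and the coloring below uses 4 colors, so χ(G) = 4.
A valid 4-coloring: color 1: [6, 7]; color 2: [4, 5]; color 3: [8, 9]; color 4: [3].

χ(G) = 4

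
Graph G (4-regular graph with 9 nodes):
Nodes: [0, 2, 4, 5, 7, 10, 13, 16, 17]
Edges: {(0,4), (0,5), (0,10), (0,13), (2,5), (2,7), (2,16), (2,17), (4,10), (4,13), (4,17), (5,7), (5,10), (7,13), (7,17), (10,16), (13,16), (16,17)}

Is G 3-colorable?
Suppose a proper 3-coloring c exists. The clique [0, 4, 10] takes 3 distinct colors; by symmetry let c(0) = 1, c(4) = 2, c(10) = 3.
- Vertex 5: neighbors [0, 10] already have colors [1, 3] ⇒ c(5) = 2.
- Vertex 13: neighbors [0, 4] already have colors [1, 2] ⇒ c(13) = 3.
- Vertex 7: neighbors [5, 13] already have colors [2, 3] ⇒ c(7) = 1.
- Vertex 2: neighbors [7, 5] already have colors [1, 2] ⇒ c(2) = 3.
- Vertex 17: neighbors [7, 4, 2] already have colors [1, 2, 3] — all 3 colors blocked. Contradiction.
The forced assignments end in a contradiction, so G has no proper 3-coloring (χ ≥ 4).

No, G is not 3-colorable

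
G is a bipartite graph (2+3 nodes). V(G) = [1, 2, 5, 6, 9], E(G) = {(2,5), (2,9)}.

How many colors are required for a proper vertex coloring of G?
χ(G) = 2

Clique number ω(G) = 2 (lower bound: χ ≥ ω).
The graph is bipartite (no odd cycle), so 2 colors suffice: χ(G) = 2.
A valid 2-coloring: color 1: [1, 2, 6]; color 2: [5, 9].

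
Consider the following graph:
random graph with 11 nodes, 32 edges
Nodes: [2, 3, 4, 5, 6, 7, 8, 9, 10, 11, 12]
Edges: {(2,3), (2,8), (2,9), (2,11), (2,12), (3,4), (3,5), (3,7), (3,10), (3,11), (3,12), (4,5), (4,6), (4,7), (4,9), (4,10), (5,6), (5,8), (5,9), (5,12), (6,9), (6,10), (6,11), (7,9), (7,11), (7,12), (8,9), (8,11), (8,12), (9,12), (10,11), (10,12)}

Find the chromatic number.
χ(G) = 4

Clique number ω(G) = 4 (lower bound: χ ≥ ω).
The clique on [2, 8, 9, 12] has size 4, forcing χ ≥ 4, and the coloring below uses 4 colors, so χ(G) = 4.
A valid 4-coloring: color 1: [4, 11, 12]; color 2: [3, 9]; color 3: [2, 5, 7, 10]; color 4: [6, 8].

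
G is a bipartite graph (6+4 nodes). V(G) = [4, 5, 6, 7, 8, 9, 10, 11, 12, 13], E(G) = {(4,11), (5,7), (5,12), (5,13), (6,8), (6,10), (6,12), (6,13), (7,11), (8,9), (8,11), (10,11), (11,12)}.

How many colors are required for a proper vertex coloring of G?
χ(G) = 2

Clique number ω(G) = 2 (lower bound: χ ≥ ω).
The graph is bipartite (no odd cycle), so 2 colors suffice: χ(G) = 2.
A valid 2-coloring: color 1: [5, 6, 9, 11]; color 2: [4, 7, 8, 10, 12, 13].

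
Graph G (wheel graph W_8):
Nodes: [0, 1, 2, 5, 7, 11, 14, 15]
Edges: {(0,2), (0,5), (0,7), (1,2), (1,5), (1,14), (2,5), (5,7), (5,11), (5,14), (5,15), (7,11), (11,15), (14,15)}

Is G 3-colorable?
Odd cycle [11, 15, 14, 1, 2, 0, 7] needs 3 colors (χ ≥ 3).
Vertex 5 is adjacent to every vertex of [0, 1, 2, 7, 11, 14, 15], which already need 3 colors among themselves, so 5 needs a new color (χ ≥ 4).
Hence χ(G) ≥ 4 > 3, so no proper 3-coloring exists.

No, G is not 3-colorable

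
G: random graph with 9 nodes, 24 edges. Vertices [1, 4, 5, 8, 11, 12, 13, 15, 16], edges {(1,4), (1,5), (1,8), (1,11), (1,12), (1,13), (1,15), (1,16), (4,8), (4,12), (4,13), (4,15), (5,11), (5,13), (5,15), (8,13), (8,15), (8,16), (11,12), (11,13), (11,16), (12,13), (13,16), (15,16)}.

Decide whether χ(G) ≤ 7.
A valid 7-coloring: color 1: [1]; color 2: [13, 15]; color 3: [4, 11]; color 4: [5, 8, 12]; color 5: [16].
(χ(G) = 5 ≤ 7.)

Yes, G is 7-colorable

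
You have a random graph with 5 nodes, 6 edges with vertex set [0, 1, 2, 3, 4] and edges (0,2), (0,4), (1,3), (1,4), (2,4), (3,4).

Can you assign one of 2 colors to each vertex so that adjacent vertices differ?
No, G is not 2-colorable

The clique on vertices [0, 2, 4] has size 3 > 2, so it alone needs 3 colors.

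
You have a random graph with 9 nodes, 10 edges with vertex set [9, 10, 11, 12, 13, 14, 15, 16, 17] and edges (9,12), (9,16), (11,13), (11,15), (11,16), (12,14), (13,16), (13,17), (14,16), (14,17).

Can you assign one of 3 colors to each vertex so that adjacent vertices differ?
Yes, G is 3-colorable

A valid 3-coloring: color 1: [10, 12, 15, 16, 17]; color 2: [9, 13, 14]; color 3: [11].
(χ(G) = 3 ≤ 3.)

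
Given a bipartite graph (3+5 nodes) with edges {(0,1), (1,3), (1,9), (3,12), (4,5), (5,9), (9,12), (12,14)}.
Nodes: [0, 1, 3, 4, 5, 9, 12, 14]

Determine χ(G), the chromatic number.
Clique number ω(G) = 2 (lower bound: χ ≥ ω).
The graph is bipartite (no odd cycle), so 2 colors suffice: χ(G) = 2.
A valid 2-coloring: color 1: [1, 5, 12]; color 2: [0, 3, 4, 9, 14].

χ(G) = 2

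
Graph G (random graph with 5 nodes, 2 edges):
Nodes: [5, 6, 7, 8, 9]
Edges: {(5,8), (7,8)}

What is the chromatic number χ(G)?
Clique number ω(G) = 2 (lower bound: χ ≥ ω).
The graph is bipartite (no odd cycle), so 2 colors suffice: χ(G) = 2.
A valid 2-coloring: color 1: [6, 8, 9]; color 2: [5, 7].

χ(G) = 2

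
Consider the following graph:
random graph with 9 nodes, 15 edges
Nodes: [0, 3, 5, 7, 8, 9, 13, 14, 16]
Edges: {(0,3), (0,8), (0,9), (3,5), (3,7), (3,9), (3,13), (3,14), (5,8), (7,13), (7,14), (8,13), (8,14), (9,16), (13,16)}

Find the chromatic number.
Clique number ω(G) = 3 (lower bound: χ ≥ ω).
The clique on [0, 3, 9] has size 3, forcing χ ≥ 3, and the coloring below uses 3 colors, so χ(G) = 3.
A valid 3-coloring: color 1: [3, 8, 16]; color 2: [5, 9, 13, 14]; color 3: [0, 7].

χ(G) = 3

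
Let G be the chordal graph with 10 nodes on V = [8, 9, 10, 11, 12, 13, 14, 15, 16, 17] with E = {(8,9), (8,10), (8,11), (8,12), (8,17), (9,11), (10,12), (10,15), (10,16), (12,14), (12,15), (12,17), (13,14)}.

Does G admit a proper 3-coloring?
Yes, G is 3-colorable

A valid 3-coloring: color 1: [8, 14, 15, 16]; color 2: [11, 12, 13]; color 3: [9, 10, 17].
(χ(G) = 3 ≤ 3.)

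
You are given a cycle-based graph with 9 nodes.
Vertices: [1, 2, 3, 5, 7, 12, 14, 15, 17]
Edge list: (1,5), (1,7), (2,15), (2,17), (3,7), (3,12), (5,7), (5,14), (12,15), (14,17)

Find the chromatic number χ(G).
χ(G) = 3

Clique number ω(G) = 3 (lower bound: χ ≥ ω).
The clique on [1, 5, 7] has size 3, forcing χ ≥ 3, and the coloring below uses 3 colors, so χ(G) = 3.
A valid 3-coloring: color 1: [3, 5, 15, 17]; color 2: [2, 7, 12, 14]; color 3: [1].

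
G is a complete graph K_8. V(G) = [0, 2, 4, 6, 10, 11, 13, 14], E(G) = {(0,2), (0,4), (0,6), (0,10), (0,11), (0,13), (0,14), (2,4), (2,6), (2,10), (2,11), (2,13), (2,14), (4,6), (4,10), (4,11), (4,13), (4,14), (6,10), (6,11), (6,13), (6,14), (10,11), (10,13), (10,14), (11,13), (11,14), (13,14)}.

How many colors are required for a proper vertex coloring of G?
Clique number ω(G) = 8 (lower bound: χ ≥ ω).
The clique on [0, 2, 4, 6, 10, 11, 13, 14] has size 8, forcing χ ≥ 8, and the coloring below uses 8 colors, so χ(G) = 8.
A valid 8-coloring: color 1: [6]; color 2: [0]; color 3: [14]; color 4: [10]; color 5: [2]; color 6: [4]; color 7: [13]; color 8: [11].

χ(G) = 8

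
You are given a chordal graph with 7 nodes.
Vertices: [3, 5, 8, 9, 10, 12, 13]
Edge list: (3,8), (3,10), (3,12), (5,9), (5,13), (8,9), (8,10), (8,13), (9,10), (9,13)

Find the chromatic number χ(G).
χ(G) = 3

Clique number ω(G) = 3 (lower bound: χ ≥ ω).
The clique on [8, 9, 10] has size 3, forcing χ ≥ 3, and the coloring below uses 3 colors, so χ(G) = 3.
A valid 3-coloring: color 1: [5, 8, 12]; color 2: [3, 9]; color 3: [10, 13].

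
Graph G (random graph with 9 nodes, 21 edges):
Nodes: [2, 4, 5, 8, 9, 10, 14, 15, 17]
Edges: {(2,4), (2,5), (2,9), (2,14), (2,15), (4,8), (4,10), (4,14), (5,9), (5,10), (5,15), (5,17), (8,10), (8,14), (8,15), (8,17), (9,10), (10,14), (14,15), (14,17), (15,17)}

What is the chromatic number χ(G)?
χ(G) = 4

Clique number ω(G) = 4 (lower bound: χ ≥ ω).
The clique on [8, 14, 15, 17] has size 4, forcing χ ≥ 4, and the coloring below uses 4 colors, so χ(G) = 4.
A valid 4-coloring: color 1: [5, 14]; color 2: [2, 8]; color 3: [10, 15]; color 4: [4, 9, 17].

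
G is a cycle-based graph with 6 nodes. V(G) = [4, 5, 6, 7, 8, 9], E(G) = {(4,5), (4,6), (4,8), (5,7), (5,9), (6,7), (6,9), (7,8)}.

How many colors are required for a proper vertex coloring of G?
χ(G) = 2

Clique number ω(G) = 2 (lower bound: χ ≥ ω).
The graph is bipartite (no odd cycle), so 2 colors suffice: χ(G) = 2.
A valid 2-coloring: color 1: [5, 6, 8]; color 2: [4, 7, 9].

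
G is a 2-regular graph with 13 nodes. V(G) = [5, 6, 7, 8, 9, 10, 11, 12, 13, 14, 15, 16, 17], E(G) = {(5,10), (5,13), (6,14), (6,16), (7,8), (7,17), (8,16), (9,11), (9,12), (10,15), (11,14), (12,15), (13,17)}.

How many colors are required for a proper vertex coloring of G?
Clique number ω(G) = 2 (lower bound: χ ≥ ω).
Odd cycle [8, 16, 6, 14, 11, 9, 12, 15, 10, 5, 13, 17, 7] needs 3 colors (χ ≥ 3).
The coloring below uses 3 colors, so χ(G) = 3.
A valid 3-coloring: color 1: [5, 6, 8, 11, 15, 17]; color 2: [7, 9, 10, 13, 14, 16]; color 3: [12].

χ(G) = 3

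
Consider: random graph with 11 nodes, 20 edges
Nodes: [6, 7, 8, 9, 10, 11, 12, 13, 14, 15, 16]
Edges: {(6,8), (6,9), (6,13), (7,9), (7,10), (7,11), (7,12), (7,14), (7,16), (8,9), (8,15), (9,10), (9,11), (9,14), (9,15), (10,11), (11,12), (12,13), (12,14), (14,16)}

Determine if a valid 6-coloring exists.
A valid 6-coloring: color 1: [9, 12, 16]; color 2: [7, 8, 13]; color 3: [6, 11, 14, 15]; color 4: [10].
(χ(G) = 4 ≤ 6.)

Yes, G is 6-colorable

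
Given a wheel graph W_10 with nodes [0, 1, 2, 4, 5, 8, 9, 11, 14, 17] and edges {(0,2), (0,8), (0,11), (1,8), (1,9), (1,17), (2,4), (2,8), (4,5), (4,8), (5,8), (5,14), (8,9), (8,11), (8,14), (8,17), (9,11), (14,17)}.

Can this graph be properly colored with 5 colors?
A valid 5-coloring: color 1: [8]; color 2: [2, 5, 11, 17]; color 3: [0, 1, 4, 14]; color 4: [9].
(χ(G) = 4 ≤ 5.)

Yes, G is 5-colorable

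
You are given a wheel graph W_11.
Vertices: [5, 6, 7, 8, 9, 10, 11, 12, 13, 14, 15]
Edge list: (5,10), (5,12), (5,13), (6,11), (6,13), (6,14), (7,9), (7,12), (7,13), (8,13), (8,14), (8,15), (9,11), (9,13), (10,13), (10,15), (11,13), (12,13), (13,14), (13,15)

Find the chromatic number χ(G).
χ(G) = 3

Clique number ω(G) = 3 (lower bound: χ ≥ ω).
The clique on [5, 10, 13] has size 3, forcing χ ≥ 3, and the coloring below uses 3 colors, so χ(G) = 3.
A valid 3-coloring: color 1: [13]; color 2: [6, 8, 9, 10, 12]; color 3: [5, 7, 11, 14, 15].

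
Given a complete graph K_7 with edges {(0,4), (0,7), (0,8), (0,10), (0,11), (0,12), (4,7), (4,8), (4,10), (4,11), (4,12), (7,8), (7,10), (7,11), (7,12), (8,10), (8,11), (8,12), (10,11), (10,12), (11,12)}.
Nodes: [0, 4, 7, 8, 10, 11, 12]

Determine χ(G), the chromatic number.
Clique number ω(G) = 7 (lower bound: χ ≥ ω).
The clique on [0, 4, 7, 8, 10, 11, 12] has size 7, forcing χ ≥ 7, and the coloring below uses 7 colors, so χ(G) = 7.
A valid 7-coloring: color 1: [4]; color 2: [11]; color 3: [0]; color 4: [10]; color 5: [8]; color 6: [12]; color 7: [7].

χ(G) = 7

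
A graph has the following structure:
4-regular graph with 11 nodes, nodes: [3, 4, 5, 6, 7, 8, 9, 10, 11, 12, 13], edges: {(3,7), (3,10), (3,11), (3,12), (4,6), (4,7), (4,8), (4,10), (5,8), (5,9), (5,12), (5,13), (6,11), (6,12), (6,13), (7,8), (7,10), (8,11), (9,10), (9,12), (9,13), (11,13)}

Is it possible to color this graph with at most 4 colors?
Yes, G is 4-colorable

A valid 4-coloring: color 1: [4, 12, 13]; color 2: [6, 8, 10]; color 3: [5, 7, 11]; color 4: [3, 9].
(χ(G) = 4 ≤ 4.)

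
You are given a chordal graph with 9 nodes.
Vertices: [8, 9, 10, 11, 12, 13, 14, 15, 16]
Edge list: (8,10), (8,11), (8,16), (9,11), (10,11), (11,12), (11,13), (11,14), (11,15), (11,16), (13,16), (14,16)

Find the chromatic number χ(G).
χ(G) = 3

Clique number ω(G) = 3 (lower bound: χ ≥ ω).
The clique on [8, 10, 11] has size 3, forcing χ ≥ 3, and the coloring below uses 3 colors, so χ(G) = 3.
A valid 3-coloring: color 1: [11]; color 2: [9, 10, 12, 15, 16]; color 3: [8, 13, 14].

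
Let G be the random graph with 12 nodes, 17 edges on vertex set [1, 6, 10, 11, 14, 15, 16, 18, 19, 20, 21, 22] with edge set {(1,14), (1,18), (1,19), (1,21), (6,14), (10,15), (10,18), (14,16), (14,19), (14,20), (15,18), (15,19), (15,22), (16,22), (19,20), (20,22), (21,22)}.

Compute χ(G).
χ(G) = 3

Clique number ω(G) = 3 (lower bound: χ ≥ ω).
The clique on [10, 15, 18] has size 3, forcing χ ≥ 3, and the coloring below uses 3 colors, so χ(G) = 3.
A valid 3-coloring: color 1: [10, 11, 14, 22]; color 2: [6, 16, 18, 19, 21]; color 3: [1, 15, 20].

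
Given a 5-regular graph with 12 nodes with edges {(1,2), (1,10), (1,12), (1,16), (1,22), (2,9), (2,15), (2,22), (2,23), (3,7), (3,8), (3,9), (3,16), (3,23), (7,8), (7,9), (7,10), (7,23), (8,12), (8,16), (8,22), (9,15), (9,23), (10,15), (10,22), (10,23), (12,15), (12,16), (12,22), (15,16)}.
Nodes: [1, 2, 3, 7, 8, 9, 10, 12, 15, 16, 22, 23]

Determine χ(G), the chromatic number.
Clique number ω(G) = 4 (lower bound: χ ≥ ω).
The clique on [3, 7, 9, 23] has size 4, forcing χ ≥ 4, and the coloring below uses 4 colors, so χ(G) = 4.
A valid 4-coloring: color 1: [2, 7, 16]; color 2: [3, 10, 12]; color 3: [1, 8, 15, 23]; color 4: [9, 22].

χ(G) = 4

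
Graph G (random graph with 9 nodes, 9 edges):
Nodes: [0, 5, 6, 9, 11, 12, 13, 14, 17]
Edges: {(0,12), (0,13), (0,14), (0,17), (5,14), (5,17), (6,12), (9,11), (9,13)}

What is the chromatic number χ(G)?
Clique number ω(G) = 2 (lower bound: χ ≥ ω).
The graph is bipartite (no odd cycle), so 2 colors suffice: χ(G) = 2.
A valid 2-coloring: color 1: [0, 5, 6, 9]; color 2: [11, 12, 13, 14, 17].

χ(G) = 2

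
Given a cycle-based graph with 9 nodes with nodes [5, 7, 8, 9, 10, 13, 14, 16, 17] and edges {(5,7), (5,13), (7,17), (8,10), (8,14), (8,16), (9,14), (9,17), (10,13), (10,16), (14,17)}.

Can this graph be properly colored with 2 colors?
No, G is not 2-colorable

The clique on vertices [8, 10, 16] has size 3 > 2, so it alone needs 3 colors.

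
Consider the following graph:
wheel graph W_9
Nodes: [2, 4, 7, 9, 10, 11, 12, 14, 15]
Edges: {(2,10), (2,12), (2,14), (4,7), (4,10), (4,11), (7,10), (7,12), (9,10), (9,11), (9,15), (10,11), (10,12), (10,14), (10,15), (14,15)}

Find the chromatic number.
Clique number ω(G) = 3 (lower bound: χ ≥ ω).
The clique on [2, 10, 12] has size 3, forcing χ ≥ 3, and the coloring below uses 3 colors, so χ(G) = 3.
A valid 3-coloring: color 1: [10]; color 2: [4, 9, 12, 14]; color 3: [2, 7, 11, 15].

χ(G) = 3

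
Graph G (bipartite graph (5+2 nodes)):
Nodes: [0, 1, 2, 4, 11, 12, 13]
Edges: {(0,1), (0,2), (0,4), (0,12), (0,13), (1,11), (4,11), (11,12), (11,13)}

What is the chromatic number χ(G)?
Clique number ω(G) = 2 (lower bound: χ ≥ ω).
The graph is bipartite (no odd cycle), so 2 colors suffice: χ(G) = 2.
A valid 2-coloring: color 1: [0, 11]; color 2: [1, 2, 4, 12, 13].

χ(G) = 2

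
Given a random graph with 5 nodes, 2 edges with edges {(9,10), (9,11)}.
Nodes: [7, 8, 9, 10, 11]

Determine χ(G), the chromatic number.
χ(G) = 2

Clique number ω(G) = 2 (lower bound: χ ≥ ω).
The graph is bipartite (no odd cycle), so 2 colors suffice: χ(G) = 2.
A valid 2-coloring: color 1: [7, 8, 9]; color 2: [10, 11].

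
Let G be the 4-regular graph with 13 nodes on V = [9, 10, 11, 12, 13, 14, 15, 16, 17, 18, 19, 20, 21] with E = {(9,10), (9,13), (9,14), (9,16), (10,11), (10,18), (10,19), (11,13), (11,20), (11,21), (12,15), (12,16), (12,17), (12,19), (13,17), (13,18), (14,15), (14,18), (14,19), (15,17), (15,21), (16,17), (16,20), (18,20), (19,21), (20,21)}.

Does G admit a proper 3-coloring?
A valid 3-coloring: color 1: [10, 12, 13, 14, 20]; color 2: [11, 15, 16, 18, 19]; color 3: [9, 17, 21].
(χ(G) = 3 ≤ 3.)

Yes, G is 3-colorable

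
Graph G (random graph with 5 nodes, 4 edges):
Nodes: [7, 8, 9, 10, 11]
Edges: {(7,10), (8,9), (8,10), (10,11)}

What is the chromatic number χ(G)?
Clique number ω(G) = 2 (lower bound: χ ≥ ω).
The graph is bipartite (no odd cycle), so 2 colors suffice: χ(G) = 2.
A valid 2-coloring: color 1: [9, 10]; color 2: [7, 8, 11].

χ(G) = 2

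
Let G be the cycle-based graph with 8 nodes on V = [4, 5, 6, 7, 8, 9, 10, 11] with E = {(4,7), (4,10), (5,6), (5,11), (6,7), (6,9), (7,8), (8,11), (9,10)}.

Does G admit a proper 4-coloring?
Yes, G is 4-colorable

A valid 4-coloring: color 1: [7, 9, 11]; color 2: [4, 6, 8]; color 3: [5, 10].
(χ(G) = 3 ≤ 4.)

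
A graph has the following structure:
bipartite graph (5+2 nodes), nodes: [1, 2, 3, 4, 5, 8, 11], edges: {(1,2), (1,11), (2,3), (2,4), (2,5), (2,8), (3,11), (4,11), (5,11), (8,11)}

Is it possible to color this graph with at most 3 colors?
Yes, G is 3-colorable

A valid 3-coloring: color 1: [2, 11]; color 2: [1, 3, 4, 5, 8].
(χ(G) = 2 ≤ 3.)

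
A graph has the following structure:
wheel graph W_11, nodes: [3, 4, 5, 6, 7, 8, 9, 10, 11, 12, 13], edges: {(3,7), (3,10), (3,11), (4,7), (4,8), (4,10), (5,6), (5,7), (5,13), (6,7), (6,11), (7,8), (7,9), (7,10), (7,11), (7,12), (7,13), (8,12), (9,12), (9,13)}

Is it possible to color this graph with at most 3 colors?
Yes, G is 3-colorable

A valid 3-coloring: color 1: [7]; color 2: [5, 8, 9, 10, 11]; color 3: [3, 4, 6, 12, 13].
(χ(G) = 3 ≤ 3.)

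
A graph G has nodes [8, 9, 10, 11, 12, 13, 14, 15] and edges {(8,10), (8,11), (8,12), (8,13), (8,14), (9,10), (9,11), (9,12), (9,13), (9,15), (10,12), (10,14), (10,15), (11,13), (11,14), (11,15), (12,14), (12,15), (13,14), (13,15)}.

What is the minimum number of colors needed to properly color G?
Clique number ω(G) = 4 (lower bound: χ ≥ ω).
The clique on [8, 10, 12, 14] has size 4, forcing χ ≥ 4, and the coloring below uses 4 colors, so χ(G) = 4.
A valid 4-coloring: color 1: [11, 12]; color 2: [8, 15]; color 3: [9, 14]; color 4: [10, 13].

χ(G) = 4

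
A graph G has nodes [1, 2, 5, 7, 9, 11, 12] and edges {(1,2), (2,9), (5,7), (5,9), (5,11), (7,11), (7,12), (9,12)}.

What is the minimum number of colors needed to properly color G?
χ(G) = 3

Clique number ω(G) = 3 (lower bound: χ ≥ ω).
The clique on [5, 7, 11] has size 3, forcing χ ≥ 3, and the coloring below uses 3 colors, so χ(G) = 3.
A valid 3-coloring: color 1: [2, 5, 12]; color 2: [1, 7, 9]; color 3: [11].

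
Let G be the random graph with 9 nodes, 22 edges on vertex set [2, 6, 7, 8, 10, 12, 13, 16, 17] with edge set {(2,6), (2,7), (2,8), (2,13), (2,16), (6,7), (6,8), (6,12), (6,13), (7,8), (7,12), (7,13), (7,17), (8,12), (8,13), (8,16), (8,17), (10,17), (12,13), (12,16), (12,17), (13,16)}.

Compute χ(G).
Clique number ω(G) = 5 (lower bound: χ ≥ ω).
The clique on [2, 6, 7, 8, 13] has size 5, forcing χ ≥ 5, and the coloring below uses 5 colors, so χ(G) = 5.
A valid 5-coloring: color 1: [8, 10]; color 2: [13, 17]; color 3: [7, 16]; color 4: [2, 12]; color 5: [6].

χ(G) = 5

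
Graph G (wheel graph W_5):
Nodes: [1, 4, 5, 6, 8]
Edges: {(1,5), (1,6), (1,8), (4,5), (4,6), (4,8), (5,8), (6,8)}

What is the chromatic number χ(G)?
Clique number ω(G) = 3 (lower bound: χ ≥ ω).
The clique on [1, 5, 8] has size 3, forcing χ ≥ 3, and the coloring below uses 3 colors, so χ(G) = 3.
A valid 3-coloring: color 1: [8]; color 2: [1, 4]; color 3: [5, 6].

χ(G) = 3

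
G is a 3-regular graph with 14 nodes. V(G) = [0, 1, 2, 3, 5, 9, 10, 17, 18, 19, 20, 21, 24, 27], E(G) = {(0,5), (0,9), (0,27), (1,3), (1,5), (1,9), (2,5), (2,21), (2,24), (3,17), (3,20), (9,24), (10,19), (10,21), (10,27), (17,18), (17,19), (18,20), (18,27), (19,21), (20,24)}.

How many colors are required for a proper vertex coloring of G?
χ(G) = 3

Clique number ω(G) = 3 (lower bound: χ ≥ ω).
The clique on [10, 19, 21] has size 3, forcing χ ≥ 3, and the coloring below uses 3 colors, so χ(G) = 3.
A valid 3-coloring: color 1: [2, 3, 9, 19, 27]; color 2: [0, 1, 10, 18, 24]; color 3: [5, 17, 20, 21].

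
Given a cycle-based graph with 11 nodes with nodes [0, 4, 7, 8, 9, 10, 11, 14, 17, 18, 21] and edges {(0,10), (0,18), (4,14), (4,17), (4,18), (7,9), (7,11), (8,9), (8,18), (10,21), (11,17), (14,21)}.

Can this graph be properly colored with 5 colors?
Yes, G is 5-colorable

A valid 5-coloring: color 1: [9, 10, 14, 17, 18]; color 2: [0, 4, 7, 8, 21]; color 3: [11].
(χ(G) = 3 ≤ 5.)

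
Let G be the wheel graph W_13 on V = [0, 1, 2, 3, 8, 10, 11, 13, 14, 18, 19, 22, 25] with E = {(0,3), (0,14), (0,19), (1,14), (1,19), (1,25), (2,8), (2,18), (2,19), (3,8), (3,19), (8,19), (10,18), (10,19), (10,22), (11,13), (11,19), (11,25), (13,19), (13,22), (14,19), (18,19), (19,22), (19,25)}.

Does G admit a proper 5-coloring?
Yes, G is 5-colorable

A valid 5-coloring: color 1: [19]; color 2: [0, 1, 8, 11, 18, 22]; color 3: [2, 3, 10, 13, 14, 25].
(χ(G) = 3 ≤ 5.)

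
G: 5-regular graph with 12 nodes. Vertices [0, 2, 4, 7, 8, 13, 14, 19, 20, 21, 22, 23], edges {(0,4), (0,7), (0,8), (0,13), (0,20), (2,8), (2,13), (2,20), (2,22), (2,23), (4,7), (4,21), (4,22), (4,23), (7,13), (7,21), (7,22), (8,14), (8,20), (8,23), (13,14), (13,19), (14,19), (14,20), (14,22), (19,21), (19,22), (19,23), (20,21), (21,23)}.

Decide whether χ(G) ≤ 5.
Yes, G is 5-colorable

A valid 5-coloring: color 1: [0, 2, 19]; color 2: [8, 13, 21, 22]; color 3: [4, 14]; color 4: [7, 20, 23].
(χ(G) = 4 ≤ 5.)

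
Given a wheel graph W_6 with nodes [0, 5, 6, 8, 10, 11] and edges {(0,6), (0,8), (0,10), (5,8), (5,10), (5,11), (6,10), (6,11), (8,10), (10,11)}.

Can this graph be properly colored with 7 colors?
A valid 7-coloring: color 1: [10]; color 2: [5, 6]; color 3: [0, 11]; color 4: [8].
(χ(G) = 4 ≤ 7.)

Yes, G is 7-colorable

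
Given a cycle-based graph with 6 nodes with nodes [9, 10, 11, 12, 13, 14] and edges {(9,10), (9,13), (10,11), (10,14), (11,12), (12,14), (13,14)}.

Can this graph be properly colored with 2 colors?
Yes, G is 2-colorable

A valid 2-coloring: color 1: [9, 11, 14]; color 2: [10, 12, 13].
(χ(G) = 2 ≤ 2.)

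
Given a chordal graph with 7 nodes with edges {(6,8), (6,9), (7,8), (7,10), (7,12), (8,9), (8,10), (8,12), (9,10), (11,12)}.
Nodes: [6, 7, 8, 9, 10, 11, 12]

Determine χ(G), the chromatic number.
Clique number ω(G) = 3 (lower bound: χ ≥ ω).
The clique on [8, 9, 10] has size 3, forcing χ ≥ 3, and the coloring below uses 3 colors, so χ(G) = 3.
A valid 3-coloring: color 1: [8, 11]; color 2: [7, 9]; color 3: [6, 10, 12].

χ(G) = 3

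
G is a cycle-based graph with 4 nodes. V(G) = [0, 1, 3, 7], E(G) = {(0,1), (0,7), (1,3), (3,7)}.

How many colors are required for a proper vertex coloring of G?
Clique number ω(G) = 2 (lower bound: χ ≥ ω).
The graph is bipartite (no odd cycle), so 2 colors suffice: χ(G) = 2.
A valid 2-coloring: color 1: [1, 7]; color 2: [0, 3].

χ(G) = 2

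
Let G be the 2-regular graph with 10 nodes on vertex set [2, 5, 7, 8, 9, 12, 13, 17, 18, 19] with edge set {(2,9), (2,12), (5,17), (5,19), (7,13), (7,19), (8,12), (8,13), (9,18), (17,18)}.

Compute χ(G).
χ(G) = 2

Clique number ω(G) = 2 (lower bound: χ ≥ ω).
The graph is bipartite (no odd cycle), so 2 colors suffice: χ(G) = 2.
A valid 2-coloring: color 1: [9, 12, 13, 17, 19]; color 2: [2, 5, 7, 8, 18].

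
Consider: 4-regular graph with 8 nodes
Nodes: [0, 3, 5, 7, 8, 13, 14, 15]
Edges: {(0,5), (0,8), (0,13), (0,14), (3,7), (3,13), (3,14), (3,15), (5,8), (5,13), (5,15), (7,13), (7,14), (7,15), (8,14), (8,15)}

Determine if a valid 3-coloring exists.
Suppose a proper 3-coloring c exists. The clique [0, 5, 8] takes 3 distinct colors; by symmetry let c(0) = 1, c(5) = 2, c(8) = 3.
- Vertex 13: neighbors [0, 5] already have colors [1, 2] ⇒ c(13) = 3.
- Vertex 14: neighbors [0, 8] already have colors [1, 3] ⇒ c(14) = 2.
- Vertex 3: neighbors [14, 13] already have colors [2, 3] ⇒ c(3) = 1.
- Vertex 7: neighbors [3, 14, 13] already have colors [1, 2, 3] — all 3 colors blocked. Contradiction.
The forced assignments end in a contradiction, so G has no proper 3-coloring (χ ≥ 4).

No, G is not 3-colorable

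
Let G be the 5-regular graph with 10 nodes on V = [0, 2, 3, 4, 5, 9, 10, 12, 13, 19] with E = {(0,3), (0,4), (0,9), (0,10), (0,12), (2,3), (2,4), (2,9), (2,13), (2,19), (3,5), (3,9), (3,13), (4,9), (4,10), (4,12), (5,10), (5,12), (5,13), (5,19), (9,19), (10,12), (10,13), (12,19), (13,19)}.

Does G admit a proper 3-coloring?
No, G is not 3-colorable

The clique on vertices [0, 4, 10, 12] has size 4 > 3, so it alone needs 4 colors.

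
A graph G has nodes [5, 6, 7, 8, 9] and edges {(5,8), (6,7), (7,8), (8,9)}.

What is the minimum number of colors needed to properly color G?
χ(G) = 2

Clique number ω(G) = 2 (lower bound: χ ≥ ω).
The graph is bipartite (no odd cycle), so 2 colors suffice: χ(G) = 2.
A valid 2-coloring: color 1: [6, 8]; color 2: [5, 7, 9].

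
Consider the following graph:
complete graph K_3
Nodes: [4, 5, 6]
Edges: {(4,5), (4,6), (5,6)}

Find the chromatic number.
χ(G) = 3

Clique number ω(G) = 3 (lower bound: χ ≥ ω).
The clique on [4, 5, 6] has size 3, forcing χ ≥ 3, and the coloring below uses 3 colors, so χ(G) = 3.
A valid 3-coloring: color 1: [5]; color 2: [6]; color 3: [4].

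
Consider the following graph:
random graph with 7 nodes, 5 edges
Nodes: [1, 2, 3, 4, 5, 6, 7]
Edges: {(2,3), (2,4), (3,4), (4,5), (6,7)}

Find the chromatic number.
χ(G) = 3

Clique number ω(G) = 3 (lower bound: χ ≥ ω).
The clique on [2, 3, 4] has size 3, forcing χ ≥ 3, and the coloring below uses 3 colors, so χ(G) = 3.
A valid 3-coloring: color 1: [1, 4, 7]; color 2: [3, 5, 6]; color 3: [2].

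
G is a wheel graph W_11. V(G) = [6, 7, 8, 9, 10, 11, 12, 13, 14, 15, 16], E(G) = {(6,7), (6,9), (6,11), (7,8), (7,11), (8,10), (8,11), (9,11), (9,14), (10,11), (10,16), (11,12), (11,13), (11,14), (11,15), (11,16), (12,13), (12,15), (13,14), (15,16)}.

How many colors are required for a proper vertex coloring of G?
χ(G) = 3

Clique number ω(G) = 3 (lower bound: χ ≥ ω).
The clique on [6, 9, 11] has size 3, forcing χ ≥ 3, and the coloring below uses 3 colors, so χ(G) = 3.
A valid 3-coloring: color 1: [11]; color 2: [7, 9, 10, 13, 15]; color 3: [6, 8, 12, 14, 16].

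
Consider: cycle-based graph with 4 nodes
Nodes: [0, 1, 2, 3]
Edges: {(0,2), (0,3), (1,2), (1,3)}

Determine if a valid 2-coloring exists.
A valid 2-coloring: color 1: [2, 3]; color 2: [0, 1].
(χ(G) = 2 ≤ 2.)

Yes, G is 2-colorable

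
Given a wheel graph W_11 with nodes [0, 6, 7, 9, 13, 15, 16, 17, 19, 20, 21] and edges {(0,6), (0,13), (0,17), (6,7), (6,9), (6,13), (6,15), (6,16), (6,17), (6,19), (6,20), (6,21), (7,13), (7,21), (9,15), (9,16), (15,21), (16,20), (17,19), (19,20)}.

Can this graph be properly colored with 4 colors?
Yes, G is 4-colorable

A valid 4-coloring: color 1: [6]; color 2: [9, 13, 17, 20, 21]; color 3: [0, 7, 15, 16, 19].
(χ(G) = 3 ≤ 4.)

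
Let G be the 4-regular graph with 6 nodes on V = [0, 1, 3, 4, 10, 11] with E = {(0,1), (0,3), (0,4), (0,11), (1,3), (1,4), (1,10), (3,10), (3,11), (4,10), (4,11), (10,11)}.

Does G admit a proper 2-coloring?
No, G is not 2-colorable

The clique on vertices [0, 1, 3] has size 3 > 2, so it alone needs 3 colors.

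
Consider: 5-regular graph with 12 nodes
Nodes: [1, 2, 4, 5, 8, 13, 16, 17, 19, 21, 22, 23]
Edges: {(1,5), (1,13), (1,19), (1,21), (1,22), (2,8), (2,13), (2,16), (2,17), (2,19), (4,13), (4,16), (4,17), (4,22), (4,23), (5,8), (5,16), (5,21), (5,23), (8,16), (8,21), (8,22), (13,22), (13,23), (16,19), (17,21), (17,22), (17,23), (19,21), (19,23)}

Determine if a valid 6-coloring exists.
Yes, G is 6-colorable

A valid 6-coloring: color 1: [1, 2, 4]; color 2: [16, 21, 22, 23]; color 3: [8, 13, 17, 19]; color 4: [5].
(χ(G) = 4 ≤ 6.)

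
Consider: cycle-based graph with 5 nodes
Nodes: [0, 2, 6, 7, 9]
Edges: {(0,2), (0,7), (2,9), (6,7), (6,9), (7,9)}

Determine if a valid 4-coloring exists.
A valid 4-coloring: color 1: [2, 7]; color 2: [0, 9]; color 3: [6].
(χ(G) = 3 ≤ 4.)

Yes, G is 4-colorable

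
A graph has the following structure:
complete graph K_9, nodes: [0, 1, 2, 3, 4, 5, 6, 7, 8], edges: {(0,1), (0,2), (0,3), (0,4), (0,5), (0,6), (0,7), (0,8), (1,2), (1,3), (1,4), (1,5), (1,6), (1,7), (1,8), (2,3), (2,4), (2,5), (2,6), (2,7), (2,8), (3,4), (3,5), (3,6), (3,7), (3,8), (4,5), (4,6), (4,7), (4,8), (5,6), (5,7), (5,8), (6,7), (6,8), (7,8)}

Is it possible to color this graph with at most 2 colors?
The clique on vertices [0, 1, 2, 3, 4, 5, 6, 7, 8] has size 9 > 2, so it alone needs 9 colors.

No, G is not 2-colorable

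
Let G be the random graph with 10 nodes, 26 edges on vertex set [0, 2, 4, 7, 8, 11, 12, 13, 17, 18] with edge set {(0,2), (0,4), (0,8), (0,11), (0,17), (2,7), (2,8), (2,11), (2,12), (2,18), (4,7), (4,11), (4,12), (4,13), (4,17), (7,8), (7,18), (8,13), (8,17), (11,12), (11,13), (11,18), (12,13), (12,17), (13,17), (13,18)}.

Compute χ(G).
χ(G) = 4

Clique number ω(G) = 4 (lower bound: χ ≥ ω).
The clique on [4, 12, 13, 17] has size 4, forcing χ ≥ 4, and the coloring below uses 4 colors, so χ(G) = 4.
A valid 4-coloring: color 1: [2, 4]; color 2: [7, 11, 17]; color 3: [8, 12, 18]; color 4: [0, 13].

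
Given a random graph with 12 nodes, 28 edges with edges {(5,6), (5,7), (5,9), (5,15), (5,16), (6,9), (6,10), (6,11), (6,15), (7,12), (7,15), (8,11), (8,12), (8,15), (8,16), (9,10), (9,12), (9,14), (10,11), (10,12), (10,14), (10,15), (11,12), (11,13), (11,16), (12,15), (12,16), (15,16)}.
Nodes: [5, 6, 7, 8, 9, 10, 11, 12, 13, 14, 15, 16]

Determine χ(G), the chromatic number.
χ(G) = 4

Clique number ω(G) = 4 (lower bound: χ ≥ ω).
The clique on [8, 11, 12, 16] has size 4, forcing χ ≥ 4, and the coloring below uses 4 colors, so χ(G) = 4.
A valid 4-coloring: color 1: [5, 12, 13, 14]; color 2: [9, 11, 15]; color 3: [7, 10, 16]; color 4: [6, 8].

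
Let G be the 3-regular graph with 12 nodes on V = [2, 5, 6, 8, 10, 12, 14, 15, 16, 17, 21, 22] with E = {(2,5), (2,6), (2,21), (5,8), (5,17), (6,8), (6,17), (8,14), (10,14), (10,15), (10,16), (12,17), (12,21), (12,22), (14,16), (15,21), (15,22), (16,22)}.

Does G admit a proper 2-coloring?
No, G is not 2-colorable

The clique on vertices [10, 14, 16] has size 3 > 2, so it alone needs 3 colors.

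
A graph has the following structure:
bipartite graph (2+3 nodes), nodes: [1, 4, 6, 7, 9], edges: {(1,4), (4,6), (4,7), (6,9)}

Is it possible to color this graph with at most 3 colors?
Yes, G is 3-colorable

A valid 3-coloring: color 1: [4, 9]; color 2: [1, 6, 7].
(χ(G) = 2 ≤ 3.)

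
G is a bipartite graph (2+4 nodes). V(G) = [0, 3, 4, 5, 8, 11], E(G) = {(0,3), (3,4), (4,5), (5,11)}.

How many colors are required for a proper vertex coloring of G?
Clique number ω(G) = 2 (lower bound: χ ≥ ω).
The graph is bipartite (no odd cycle), so 2 colors suffice: χ(G) = 2.
A valid 2-coloring: color 1: [3, 5, 8]; color 2: [0, 4, 11].

χ(G) = 2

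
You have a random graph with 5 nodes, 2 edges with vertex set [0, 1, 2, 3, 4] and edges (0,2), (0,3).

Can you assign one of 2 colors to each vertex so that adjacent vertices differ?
A valid 2-coloring: color 1: [0, 1, 4]; color 2: [2, 3].
(χ(G) = 2 ≤ 2.)

Yes, G is 2-colorable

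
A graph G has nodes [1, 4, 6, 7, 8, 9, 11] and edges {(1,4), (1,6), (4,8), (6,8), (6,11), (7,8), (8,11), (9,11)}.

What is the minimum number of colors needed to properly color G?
Clique number ω(G) = 3 (lower bound: χ ≥ ω).
The clique on [6, 8, 11] has size 3, forcing χ ≥ 3, and the coloring below uses 3 colors, so χ(G) = 3.
A valid 3-coloring: color 1: [1, 8, 9]; color 2: [4, 6, 7]; color 3: [11].

χ(G) = 3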